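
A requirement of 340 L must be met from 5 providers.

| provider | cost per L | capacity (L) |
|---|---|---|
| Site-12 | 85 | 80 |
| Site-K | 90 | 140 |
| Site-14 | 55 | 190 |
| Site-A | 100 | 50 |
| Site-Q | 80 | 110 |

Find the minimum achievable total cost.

22650

Use providers in increasing cost order.
Site-14 (55): use full 190 ; 150 L to go.
Site-Q at 80: take all 110 L ; 40 still needed.
Site-12 (85): take the remaining 40 ; done.
Site-K, Site-A: unused.
Cost = 190×55 + 110×80 + 40×85 = 22650.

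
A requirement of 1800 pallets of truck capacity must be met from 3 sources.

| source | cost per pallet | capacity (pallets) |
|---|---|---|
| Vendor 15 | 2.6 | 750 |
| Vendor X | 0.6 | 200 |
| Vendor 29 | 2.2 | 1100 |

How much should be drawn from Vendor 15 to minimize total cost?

Fill from the cheapest source first.
Vendor X at 0.6: take all 200 pallets — 1600 still needed.
Vendor 29 at 2.2: take all 1100 pallets — 500 still needed.
Take 500 from Vendor 15 at 2.6 to finish.

500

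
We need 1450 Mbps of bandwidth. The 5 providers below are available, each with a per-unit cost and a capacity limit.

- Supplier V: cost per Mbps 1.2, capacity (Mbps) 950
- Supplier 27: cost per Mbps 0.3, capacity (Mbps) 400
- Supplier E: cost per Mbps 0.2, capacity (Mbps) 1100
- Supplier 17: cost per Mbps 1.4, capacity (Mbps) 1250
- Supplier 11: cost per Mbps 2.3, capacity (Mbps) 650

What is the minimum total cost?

Fill from the cheapest provider first.
Supplier E at 0.2: take all 1100 Mbps → 350 still needed.
Supplier 27 at 0.3: take 350 of its 400 → requirement met.
Supplier V, Supplier 17, Supplier 11: unused.
Cost = 1100×0.2 + 350×0.3 = 325.

325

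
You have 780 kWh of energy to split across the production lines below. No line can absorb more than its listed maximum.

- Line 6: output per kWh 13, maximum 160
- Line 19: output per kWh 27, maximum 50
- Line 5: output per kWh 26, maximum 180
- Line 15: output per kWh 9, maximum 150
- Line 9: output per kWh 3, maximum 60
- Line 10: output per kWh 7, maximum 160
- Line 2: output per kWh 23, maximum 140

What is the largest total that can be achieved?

13380

Rank by output per kWh: Line 19 27 > Line 5 26 > Line 2 23 > Line 6 13 > Line 15 9 > Line 10 7 > Line 9 3.
Line 19: +50 to 50 (cap) ; 730 left.
Give Line 5 180 to hit its cap of 180 ; 550 left.
Give Line 2 140 to hit its cap of 140 ; 410 left.
Line 6 takes 160 to reach its cap of 160 ; 250 left.
Give Line 15 150 to hit its cap of 150 ; 100 left.
Only 100 left; Line 10 takes them to reach 100.
Total = 13×160 + 27×50 + 26×180 + 9×150 + 7×100 + 23×140 = 13380.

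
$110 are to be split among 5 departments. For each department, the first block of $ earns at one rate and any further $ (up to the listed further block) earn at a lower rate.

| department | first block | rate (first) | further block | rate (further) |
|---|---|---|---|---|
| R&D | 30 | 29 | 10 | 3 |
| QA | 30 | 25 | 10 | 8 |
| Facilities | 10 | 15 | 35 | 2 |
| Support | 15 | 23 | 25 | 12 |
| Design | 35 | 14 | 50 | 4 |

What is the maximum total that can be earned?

Order all 10 blocks by rate: R&D/T1 29 > QA/T1 25 > Support/T1 23 > Facilities/T1 15 > Design/T1 14 > Support/T2 12 > QA/T2 8 > Design/T2 4 > R&D/T2 3 > Facilities/T2 2.
R&D T1 at 29: fill all 30 ; 80 left.
QA/T1 (25): +30 ; 50 left.
Support/T1 (23): +15 ; 35 left.
Facilities T1 at 15: fill all 10 ; 25 left.
25 remain; put them into Design T1 at 14.
Total = 29×30 + 25×30 + 23×15 + 15×10 + 14×25 = 2465.

2465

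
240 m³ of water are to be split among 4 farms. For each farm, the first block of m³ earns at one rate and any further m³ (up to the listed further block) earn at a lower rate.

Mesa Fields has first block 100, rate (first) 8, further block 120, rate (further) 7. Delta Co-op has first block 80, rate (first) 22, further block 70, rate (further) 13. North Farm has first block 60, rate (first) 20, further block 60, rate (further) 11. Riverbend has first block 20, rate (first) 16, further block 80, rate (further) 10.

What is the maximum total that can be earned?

Order all 8 blocks by rate: Delta Co-op/T1 22 > North Farm/T1 20 > Riverbend/T1 16 > Delta Co-op/T2 13 > North Farm/T2 11 > Riverbend/T2 10 > Mesa Fields/T1 8 > Mesa Fields/T2 7.
Fill Delta Co-op T1 block (80 at 22) ; 160 left.
Fill North Farm T1 block (60 at 20) ; 100 left.
Riverbend/T1 (16): +20 ; 80 left.
Delta Co-op/T2 (13): +70 ; 10 left.
10 remain; put them into North Farm T2 at 11.
Total = 22×80 + 20×60 + 16×20 + 13×70 + 11×10 = 4300.

4300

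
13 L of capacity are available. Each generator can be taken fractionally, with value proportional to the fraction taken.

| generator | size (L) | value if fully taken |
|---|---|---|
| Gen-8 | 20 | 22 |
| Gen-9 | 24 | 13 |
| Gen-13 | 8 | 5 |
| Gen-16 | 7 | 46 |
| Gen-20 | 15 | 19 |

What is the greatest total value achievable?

53.6

Best value per unit of size first: Gen-16 46/7≈6.57, Gen-20 19/15≈1.27, Gen-8 22/20≈1.1, Gen-13 5/8≈0.625, Gen-9 13/24≈0.542.
Take all of Gen-16 (7 L, value 46) — 6 L left.
Only 6 L remain; take 6/15 of Gen-20 for value 19×6/15 = 7.6.
Total value = 53.6.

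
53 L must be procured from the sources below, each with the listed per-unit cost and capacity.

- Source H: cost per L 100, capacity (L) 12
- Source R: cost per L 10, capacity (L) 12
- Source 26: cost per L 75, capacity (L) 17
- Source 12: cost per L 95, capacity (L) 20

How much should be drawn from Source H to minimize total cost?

4

Fill from the cheapest source first.
Source R at 10: take all 12 L ; 41 still needed.
Source 26 (75): use full 17 ; 24 L to go.
Source 12 at 95: take all 20 L ; 4 still needed.
Source H at 100: take 4 of its 12 ; requirement met.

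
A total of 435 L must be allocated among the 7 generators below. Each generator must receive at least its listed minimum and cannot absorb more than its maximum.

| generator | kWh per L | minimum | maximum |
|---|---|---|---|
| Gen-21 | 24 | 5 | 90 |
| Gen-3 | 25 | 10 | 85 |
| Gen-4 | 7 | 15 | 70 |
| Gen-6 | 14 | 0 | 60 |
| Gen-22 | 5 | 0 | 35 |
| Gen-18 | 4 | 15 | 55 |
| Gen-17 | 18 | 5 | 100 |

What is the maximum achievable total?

Meeting every minimum uses 5+10+15+0+0+15+5 = 50 L, leaving 385.
Highest kWh per L first: Gen-3 25 > Gen-21 24 > Gen-17 18 > Gen-6 14 > Gen-4 7 > Gen-22 5 > Gen-18 4.
Give Gen-3 75 more to hit its cap of 85 ; 310 left.
Give Gen-21 85 more to hit its cap of 90 ; 225 left.
Give Gen-17 95 more to hit its cap of 100 ; 130 left.
Gen-6: +60 to 60 (cap) ; 70 left.
Give Gen-4 55 more to hit its cap of 70 ; 15 left.
Gen-22 has room for 35 more but only 15 remain, so it gets 15.
Total = 24×90 + 25×85 + 7×70 + 14×60 + 5×15 + 4×15 + 18×100 = 7550.

7550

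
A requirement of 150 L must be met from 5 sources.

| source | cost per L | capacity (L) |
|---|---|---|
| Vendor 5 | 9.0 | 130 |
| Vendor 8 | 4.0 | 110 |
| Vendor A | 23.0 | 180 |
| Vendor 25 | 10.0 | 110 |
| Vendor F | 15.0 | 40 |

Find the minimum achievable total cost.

Cheapest first:
Vendor 8 (4.0): use full 110 → 40 L to go.
Vendor 5 (9.0): take the remaining 40 → done.
Vendor 25, Vendor F, Vendor A: unused.
Cost = 110×4.0 + 40×9.0 = 800.

800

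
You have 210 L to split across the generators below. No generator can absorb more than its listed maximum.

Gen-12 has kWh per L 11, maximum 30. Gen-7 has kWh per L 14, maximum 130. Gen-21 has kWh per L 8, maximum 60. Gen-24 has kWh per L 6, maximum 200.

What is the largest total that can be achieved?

Order the generators by kWh per L: Gen-7 14 > Gen-12 11 > Gen-21 8 > Gen-24 6.
Gen-7 takes 130 to reach its cap of 130 ; 80 left.
Gen-12 takes 30 to reach its cap of 30 ; 50 left.
Gen-21 has room for 60 but only 50 remain, so it gets 50.
Total = 11×30 + 14×130 + 8×50 = 2550.

2550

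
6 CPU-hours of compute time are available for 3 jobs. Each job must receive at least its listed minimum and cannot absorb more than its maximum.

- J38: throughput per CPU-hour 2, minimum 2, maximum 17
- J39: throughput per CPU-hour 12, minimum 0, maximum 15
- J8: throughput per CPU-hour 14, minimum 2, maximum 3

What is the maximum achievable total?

Meeting every minimum uses 2+0+2 = 4 CPU-hours, leaving 2.
Order the jobs by throughput per CPU-hour: J8 14 > J39 12 > J38 2.
J8: +1 to 3 (cap) — 1 left.
J39: +1 (room for 15) → 1. Pool exhausted.
Total = 2×2 + 12×1 + 14×3 = 58.

58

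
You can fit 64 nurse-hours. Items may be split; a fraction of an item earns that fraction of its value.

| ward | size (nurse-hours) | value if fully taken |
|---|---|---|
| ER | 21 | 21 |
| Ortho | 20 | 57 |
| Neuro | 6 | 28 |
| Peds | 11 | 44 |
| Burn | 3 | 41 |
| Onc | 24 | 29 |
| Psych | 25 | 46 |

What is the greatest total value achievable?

214.16

Rank by value-to-size ratio: Burn 41/3≈13.7, Neuro 28/6≈4.67, Peds 44/11≈4, Ortho 57/20≈2.85, Psych 46/25≈1.84, Onc 29/24≈1.21, ER 21/21≈1.
Take all of Burn (3 nurse-hours, value 41) ; 61 nurse-hours left.
Take all of Neuro (6 nurse-hours, value 28) ; 55 nurse-hours left.
Take all of Peds (11 nurse-hours, value 44) ; 44 nurse-hours left.
All 20 nurse-hours of Ortho fit (value 57) ; 24 remain.
Fill the last 24 nurse-hours with part of Psych: 24/25 of it earns 44.16.
Total value = 214.16.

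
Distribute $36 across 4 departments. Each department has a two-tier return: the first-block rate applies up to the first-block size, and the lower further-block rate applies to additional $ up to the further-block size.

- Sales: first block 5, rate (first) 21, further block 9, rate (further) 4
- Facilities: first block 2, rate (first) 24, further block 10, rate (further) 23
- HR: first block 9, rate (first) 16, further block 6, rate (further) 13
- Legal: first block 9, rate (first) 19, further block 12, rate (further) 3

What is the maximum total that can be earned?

711

Order all 8 blocks by rate: Facilities/T1 24 > Facilities/T2 23 > Sales/T1 21 > Legal/T1 19 > HR/T1 16 > HR/T2 13 > Sales/T2 4 > Legal/T2 3.
Facilities T1 at 24: fill all 2 ; 34 left.
Facilities/T2 (23): +10 ; 24 left.
Fill Sales T1 block (5 at 21) ; 19 left.
Fill Legal T1 block (9 at 19) ; 10 left.
Fill HR T1 block (9 at 16) ; 1 left.
HR/T2: +1 of 6 at 13; pool empty.
Total = 24×2 + 23×10 + 21×5 + 19×9 + 16×9 + 13×1 = 711.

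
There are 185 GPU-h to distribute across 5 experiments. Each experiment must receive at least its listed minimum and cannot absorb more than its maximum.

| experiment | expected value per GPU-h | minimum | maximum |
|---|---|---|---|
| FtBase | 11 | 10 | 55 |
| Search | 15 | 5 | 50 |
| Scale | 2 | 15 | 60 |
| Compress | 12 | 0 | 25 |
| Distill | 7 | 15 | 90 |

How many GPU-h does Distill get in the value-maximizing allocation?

40

Meeting every minimum uses 10+5+15+0+15 = 45 GPU-h, leaving 140.
Rank by expected value per GPU-h: Search 15 > Compress 12 > FtBase 11 > Distill 7 > Scale 2.
Give Search 45 more to hit its cap of 50 → 95 left.
Give Compress 25 more to hit its cap of 25 → 70 left.
Give FtBase 45 more to hit its cap of 55 → 25 left.
Distill has room for 75 more but only 25 remain, so it gets 40.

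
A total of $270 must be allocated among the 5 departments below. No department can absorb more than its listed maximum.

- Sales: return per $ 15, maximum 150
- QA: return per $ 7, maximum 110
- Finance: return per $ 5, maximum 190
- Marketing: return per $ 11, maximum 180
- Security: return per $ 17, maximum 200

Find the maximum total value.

4450

Rank by return per $: Security 17 > Sales 15 > Marketing 11 > QA 7 > Finance 5.
Security: +200 to 200 (cap) ; 70 left.
Sales has room for 150 but only 70 remain, so it gets 70.
Total = 15×70 + 17×200 = 4450.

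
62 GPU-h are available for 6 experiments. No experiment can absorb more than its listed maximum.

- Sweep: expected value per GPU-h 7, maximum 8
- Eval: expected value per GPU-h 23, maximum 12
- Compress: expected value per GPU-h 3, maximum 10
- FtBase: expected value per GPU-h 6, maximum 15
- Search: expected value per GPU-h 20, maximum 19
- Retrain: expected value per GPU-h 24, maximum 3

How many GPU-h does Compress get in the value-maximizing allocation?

Rank by expected value per GPU-h: Retrain 24 > Eval 23 > Search 20 > Sweep 7 > FtBase 6 > Compress 3.
Retrain takes 3 to reach its cap of 3 — 59 left.
Eval: +12 to 12 (cap) — 47 left.
Search takes 19 to reach its cap of 19 — 28 left.
Sweep takes 8 to reach its cap of 8 — 20 left.
FtBase: +15 to 15 (cap) — 5 left.
Compress has room for 10 but only 5 remain, so it gets 5.

5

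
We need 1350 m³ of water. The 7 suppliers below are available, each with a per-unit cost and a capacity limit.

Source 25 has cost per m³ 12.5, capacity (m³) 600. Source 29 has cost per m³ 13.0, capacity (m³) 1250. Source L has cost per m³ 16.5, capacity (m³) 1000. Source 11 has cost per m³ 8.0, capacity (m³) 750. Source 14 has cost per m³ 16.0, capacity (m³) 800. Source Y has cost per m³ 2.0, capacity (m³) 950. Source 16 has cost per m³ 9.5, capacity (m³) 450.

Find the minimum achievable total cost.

5100

Cheapest first:
Source Y at 2.0: take all 950 m³ → 400 still needed.
Source 11 at 8.0: take 400 of its 750 → requirement met.
Source 16, Source 25, Source 29, Source 14, Source L: unused.
Cost = 950×2.0 + 400×8.0 = 5100.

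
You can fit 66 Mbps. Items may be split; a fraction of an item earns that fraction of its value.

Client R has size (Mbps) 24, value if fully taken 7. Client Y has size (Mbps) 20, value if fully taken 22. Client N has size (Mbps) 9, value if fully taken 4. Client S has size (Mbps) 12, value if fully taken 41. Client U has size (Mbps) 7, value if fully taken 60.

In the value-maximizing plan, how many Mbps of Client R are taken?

18

Sort by value density: Client U 60/7≈8.57, Client S 41/12≈3.42, Client Y 22/20≈1.1, Client N 4/9≈0.444, Client R 7/24≈0.292.
Take all of Client U (7 Mbps, value 60) ; 59 Mbps left.
Take all of Client S (12 Mbps, value 41) ; 47 Mbps left.
All 20 Mbps of Client Y fit (value 22) ; 27 remain.
All 9 Mbps of Client N fit (value 4) ; 18 remain.
Only 18 Mbps remain; take 18/24 of Client R for value 7×18/24 = 5.25.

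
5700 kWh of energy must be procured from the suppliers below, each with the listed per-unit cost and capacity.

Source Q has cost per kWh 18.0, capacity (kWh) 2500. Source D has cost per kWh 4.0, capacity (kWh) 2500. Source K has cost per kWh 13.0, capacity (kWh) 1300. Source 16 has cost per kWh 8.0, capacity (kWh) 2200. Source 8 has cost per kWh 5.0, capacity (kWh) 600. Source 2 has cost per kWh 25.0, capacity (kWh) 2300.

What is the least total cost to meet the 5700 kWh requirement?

Use suppliers in increasing cost order.
Take 2500 from Source D at 4.0 → need 3200 more.
Source 8 at 5.0: take all 600 kWh → 2600 still needed.
Take 2200 from Source 16 at 8.0 → need 400 more.
Take 400 from Source K at 13.0 to finish.
Source Q, Source 2: unused.
Cost = 2500×4.0 + 600×5.0 + 2200×8.0 + 400×13.0 = 35800.

35800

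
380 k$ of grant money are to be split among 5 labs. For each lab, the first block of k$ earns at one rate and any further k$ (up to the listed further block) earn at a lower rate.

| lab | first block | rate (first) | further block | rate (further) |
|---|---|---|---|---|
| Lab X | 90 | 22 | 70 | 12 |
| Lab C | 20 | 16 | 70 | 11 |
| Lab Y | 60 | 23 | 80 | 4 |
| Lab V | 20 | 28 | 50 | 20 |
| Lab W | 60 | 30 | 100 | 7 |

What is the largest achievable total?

7990

Treat each block as its own option and order by rate: Lab W/T1 30 > Lab V/T1 28 > Lab Y/T1 23 > Lab X/T1 22 > Lab V/T2 20 > Lab C/T1 16 > Lab X/T2 12 > Lab C/T2 11 > Lab W/T2 7 > Lab Y/T2 4.
Lab W/T1 (30): +60 — 320 left.
Lab V T1 at 28: fill all 20 — 300 left.
Lab Y T1 at 23: fill all 60 — 240 left.
Lab X/T1 (22): +90 — 150 left.
Lab V T2 at 20: fill all 50 — 100 left.
Lab C/T1 (16): +20 — 80 left.
Lab X/T2 (12): +70 — 10 left.
Lab C T2 at 11: only 10 left, fill 10.
Total = 30×60 + 28×20 + 23×60 + 22×90 + 20×50 + 16×20 + 12×70 + 11×10 = 7990.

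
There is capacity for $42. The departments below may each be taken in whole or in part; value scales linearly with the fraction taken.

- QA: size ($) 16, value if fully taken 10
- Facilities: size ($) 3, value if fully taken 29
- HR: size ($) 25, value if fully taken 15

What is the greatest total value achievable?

Rank by value-to-size ratio: Facilities 29/3≈9.67, QA 10/16≈0.625, HR 15/25≈0.6.
Facilities: take in full, 3 $ for value 29 ; 39 left.
QA: take in full, 16 $ for value 10 ; 23 left.
Fill the last 23 $ with part of HR: 23/25 of it earns 13.8.
Total value = 52.8.

52.8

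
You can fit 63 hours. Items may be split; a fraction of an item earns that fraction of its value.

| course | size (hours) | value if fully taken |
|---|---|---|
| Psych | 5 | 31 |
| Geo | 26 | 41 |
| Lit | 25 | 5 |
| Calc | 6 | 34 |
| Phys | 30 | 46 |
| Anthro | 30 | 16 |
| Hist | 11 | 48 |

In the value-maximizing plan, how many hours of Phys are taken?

15

Best value per unit of size first: Psych 31/5≈6.2, Calc 34/6≈5.67, Hist 48/11≈4.36, Geo 41/26≈1.58, Phys 46/30≈1.53, Anthro 16/30≈0.533, Lit 5/25≈0.2.
Psych: take in full, 5 hours for value 31 — 58 left.
Take all of Calc (6 hours, value 34) — 52 hours left.
Hist: take in full, 11 hours for value 48 — 41 left.
Take all of Geo (26 hours, value 41) — 15 hours left.
Only 15 hours remain; take 15/30 of Phys for value 46×15/30 = 23.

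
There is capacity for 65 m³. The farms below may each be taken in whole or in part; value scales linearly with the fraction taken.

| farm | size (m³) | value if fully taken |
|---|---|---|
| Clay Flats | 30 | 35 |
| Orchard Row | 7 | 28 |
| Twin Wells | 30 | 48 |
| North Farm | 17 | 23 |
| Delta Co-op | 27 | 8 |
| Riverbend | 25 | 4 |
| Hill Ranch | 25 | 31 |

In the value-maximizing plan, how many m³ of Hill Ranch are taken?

11

Rank by value-to-size ratio: Orchard Row 28/7≈4, Twin Wells 48/30≈1.6, North Farm 23/17≈1.35, Hill Ranch 31/25≈1.24, Clay Flats 35/30≈1.17, Delta Co-op 8/27≈0.296, Riverbend 4/25≈0.16.
Take all of Orchard Row (7 m³, value 28) → 58 m³ left.
All 30 m³ of Twin Wells fit (value 48) → 28 remain.
Take all of North Farm (17 m³, value 23) → 11 m³ left.
Fill the last 11 m³ with part of Hill Ranch: 11/25 of it earns 13.64.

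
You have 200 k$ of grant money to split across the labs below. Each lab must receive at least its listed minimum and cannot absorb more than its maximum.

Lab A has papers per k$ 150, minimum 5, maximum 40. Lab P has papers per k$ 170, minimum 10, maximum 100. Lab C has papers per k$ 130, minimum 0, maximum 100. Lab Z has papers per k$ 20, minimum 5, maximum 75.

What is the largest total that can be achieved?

Meeting every minimum uses 5+10+0+5 = 20 k$, leaving 180.
Order the labs by papers per k$: Lab P 170 > Lab A 150 > Lab C 130 > Lab Z 20.
Give Lab P 90 more to hit its cap of 100 — 90 left.
Lab A takes 35 more to reach its cap of 40 — 55 left.
Only 55 left; Lab C takes them to reach 55.
Total = 150×40 + 170×100 + 130×55 + 20×5 = 30250.

30250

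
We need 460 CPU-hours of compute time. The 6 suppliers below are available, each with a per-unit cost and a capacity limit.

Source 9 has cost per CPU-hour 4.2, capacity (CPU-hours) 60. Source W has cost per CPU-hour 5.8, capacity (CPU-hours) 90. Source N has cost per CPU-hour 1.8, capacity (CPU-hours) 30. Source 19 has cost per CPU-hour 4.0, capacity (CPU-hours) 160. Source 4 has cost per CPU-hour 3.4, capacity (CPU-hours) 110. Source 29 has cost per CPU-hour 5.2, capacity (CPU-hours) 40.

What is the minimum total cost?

Cheapest first:
Source N at 1.8: take all 30 CPU-hours → 430 still needed.
Take 110 from Source 4 at 3.4 → need 320 more.
Take 160 from Source 19 at 4.0 → need 160 more.
Take 60 from Source 9 at 4.2 → need 100 more.
Source 29 (5.2): use full 40 → 60 CPU-hours to go.
Take 60 from Source W at 5.8 to finish.
Cost = 30×1.8 + 110×3.4 + 160×4.0 + 60×4.2 + 40×5.2 + 60×5.8 = 1876.

1876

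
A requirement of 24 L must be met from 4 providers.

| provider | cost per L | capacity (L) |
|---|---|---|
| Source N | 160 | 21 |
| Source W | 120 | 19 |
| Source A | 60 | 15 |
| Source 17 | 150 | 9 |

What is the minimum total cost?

1980

Use providers in increasing cost order.
Source A at 60: take all 15 L — 9 still needed.
Source W (120): take the remaining 9 — done.
Source 17, Source N: unused.
Cost = 15×60 + 9×120 = 1980.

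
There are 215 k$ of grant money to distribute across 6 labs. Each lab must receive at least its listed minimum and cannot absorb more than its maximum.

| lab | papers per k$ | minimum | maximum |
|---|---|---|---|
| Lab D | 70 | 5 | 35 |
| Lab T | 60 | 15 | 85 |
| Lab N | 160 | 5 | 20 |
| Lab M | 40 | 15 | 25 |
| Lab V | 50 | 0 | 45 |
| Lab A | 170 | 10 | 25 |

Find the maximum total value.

17350

Meeting every minimum uses 5+15+5+15+0+10 = 50 k$, leaving 165.
Highest papers per k$ first: Lab A 170 > Lab N 160 > Lab D 70 > Lab T 60 > Lab V 50 > Lab M 40.
Give Lab A 15 more to hit its cap of 25 ; 150 left.
Lab N takes 15 more to reach its cap of 20 ; 135 left.
Lab D: +30 to 35 (cap) ; 105 left.
Give Lab T 70 more to hit its cap of 85 ; 35 left.
Lab V has room for 45 more but only 35 remain, so it gets 35.
Total = 70×35 + 60×85 + 160×20 + 40×15 + 50×35 + 170×25 = 17350.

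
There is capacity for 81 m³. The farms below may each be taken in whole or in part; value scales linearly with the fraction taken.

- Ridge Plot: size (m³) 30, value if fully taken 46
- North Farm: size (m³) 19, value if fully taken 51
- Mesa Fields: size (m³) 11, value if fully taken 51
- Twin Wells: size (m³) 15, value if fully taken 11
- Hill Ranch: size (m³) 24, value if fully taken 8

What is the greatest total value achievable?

161

Sort by value density: Mesa Fields 51/11≈4.64, North Farm 51/19≈2.68, Ridge Plot 46/30≈1.53, Twin Wells 11/15≈0.733, Hill Ranch 8/24≈0.333.
Take all of Mesa Fields (11 m³, value 51) — 70 m³ left.
All 19 m³ of North Farm fit (value 51) — 51 remain.
Ridge Plot: take in full, 30 m³ for value 46 — 21 left.
Twin Wells: take in full, 15 m³ for value 11 — 6 left.
Fill the last 6 m³ with part of Hill Ranch: 6/24 of it earns 2.
Total value = 161.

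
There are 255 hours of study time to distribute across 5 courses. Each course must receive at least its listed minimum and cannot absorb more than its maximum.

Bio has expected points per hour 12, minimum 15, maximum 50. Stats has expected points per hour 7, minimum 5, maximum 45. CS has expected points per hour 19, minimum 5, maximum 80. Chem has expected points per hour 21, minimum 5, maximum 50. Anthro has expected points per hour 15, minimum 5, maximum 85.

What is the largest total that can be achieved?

Meeting every minimum uses 15+5+5+5+5 = 35 hours, leaving 220.
Rank by expected points per hour: Chem 21 > CS 19 > Anthro 15 > Bio 12 > Stats 7.
Give Chem 45 more to hit its cap of 50 → 175 left.
CS: +75 to 80 (cap) → 100 left.
Anthro: +80 to 85 (cap) → 20 left.
Bio has room for 35 more but only 20 remain, so it gets 35.
Total = 12×35 + 7×5 + 19×80 + 21×50 + 15×85 = 4300.

4300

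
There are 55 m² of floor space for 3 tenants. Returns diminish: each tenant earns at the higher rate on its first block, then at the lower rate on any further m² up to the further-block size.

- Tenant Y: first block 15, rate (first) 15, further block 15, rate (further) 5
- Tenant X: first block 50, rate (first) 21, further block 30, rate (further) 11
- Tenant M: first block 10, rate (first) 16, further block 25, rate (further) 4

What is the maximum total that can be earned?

1130

Order all 6 blocks by rate: Tenant X/tier1 21 > Tenant M/tier1 16 > Tenant Y/tier1 15 > Tenant X/tier2 11 > Tenant Y/tier2 5 > Tenant M/tier2 4.
Tenant X/tier1 (21): +50 → 5 left.
Tenant M/tier1: +5 of 10 at 16; pool empty.
Total = 21×50 + 16×5 = 1130.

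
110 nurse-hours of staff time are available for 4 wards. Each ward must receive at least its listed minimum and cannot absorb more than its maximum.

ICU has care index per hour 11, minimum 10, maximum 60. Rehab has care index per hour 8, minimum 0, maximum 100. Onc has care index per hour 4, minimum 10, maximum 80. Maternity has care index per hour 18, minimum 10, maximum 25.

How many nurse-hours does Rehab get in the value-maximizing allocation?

15

Meeting every minimum uses 10+0+10+10 = 30 nurse-hours, leaving 80.
Rank by care index per hour: Maternity 18 > ICU 11 > Rehab 8 > Onc 4.
Maternity: +15 to 25 (cap) — 65 left.
ICU: +50 to 60 (cap) — 15 left.
Rehab has room for 100 more but only 15 remain, so it gets 15.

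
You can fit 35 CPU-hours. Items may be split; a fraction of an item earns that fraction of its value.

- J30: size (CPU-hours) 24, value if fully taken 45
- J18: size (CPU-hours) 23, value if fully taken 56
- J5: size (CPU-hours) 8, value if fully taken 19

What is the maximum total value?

Rank by value-to-size ratio: J18 56/23≈2.43, J5 19/8≈2.38, J30 45/24≈1.88.
All 23 CPU-hours of J18 fit (value 56) — 12 remain.
All 8 CPU-hours of J5 fit (value 19) — 4 remain.
Only 4 CPU-hours remain; take 4/24 of J30 for value 45×4/24 = 7.5.
Total value = 82.5.

82.5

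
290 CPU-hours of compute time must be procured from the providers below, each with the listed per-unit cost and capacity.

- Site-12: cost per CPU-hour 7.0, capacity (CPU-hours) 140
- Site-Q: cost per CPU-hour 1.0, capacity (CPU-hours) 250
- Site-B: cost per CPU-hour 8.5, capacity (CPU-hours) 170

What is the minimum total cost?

530

Fill from the cheapest provider first.
Take 250 from Site-Q at 1.0 — need 40 more.
Site-12 at 7.0: take 40 of its 140 — requirement met.
Site-B: unused.
Cost = 250×1.0 + 40×7.0 = 530.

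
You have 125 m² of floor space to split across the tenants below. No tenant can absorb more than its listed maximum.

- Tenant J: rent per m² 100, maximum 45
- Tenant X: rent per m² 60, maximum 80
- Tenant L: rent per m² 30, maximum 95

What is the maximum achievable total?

9300

Rank by rent per m²: Tenant J 100 > Tenant X 60 > Tenant L 30.
Tenant J: +45 to 45 (cap) → 80 left.
Give Tenant X 80 to hit its cap of 80 → 0 left.
Total = 100×45 + 60×80 = 9300.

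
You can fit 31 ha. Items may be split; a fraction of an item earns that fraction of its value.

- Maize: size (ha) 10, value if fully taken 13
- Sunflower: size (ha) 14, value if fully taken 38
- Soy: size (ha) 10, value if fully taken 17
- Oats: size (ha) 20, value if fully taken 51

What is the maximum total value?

81.35

Rank by value-to-size ratio: Sunflower 38/14≈2.71, Oats 51/20≈2.55, Soy 17/10≈1.7, Maize 13/10≈1.3.
Take all of Sunflower (14 ha, value 38) → 17 ha left.
Only 17 ha remain; take 17/20 of Oats for value 51×17/20 = 43.35.
Total value = 81.35.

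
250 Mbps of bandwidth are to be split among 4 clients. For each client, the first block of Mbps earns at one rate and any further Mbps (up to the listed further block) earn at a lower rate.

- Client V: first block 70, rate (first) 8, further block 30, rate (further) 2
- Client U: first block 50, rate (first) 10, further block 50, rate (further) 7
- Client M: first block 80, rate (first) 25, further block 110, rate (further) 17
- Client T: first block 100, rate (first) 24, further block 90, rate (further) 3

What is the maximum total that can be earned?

Treat each block as its own option and order by rate: Client M/first 25 > Client T/first 24 > Client M/second 17 > Client U/first 10 > Client V/first 8 > Client U/second 7 > Client T/second 3 > Client V/second 2.
Client M/first (25): +80 — 170 left.
Client T first at 24: fill all 100 — 70 left.
Client M/second: +70 of 110 at 17; pool empty.
Total = 25×80 + 24×100 + 17×70 = 5590.

5590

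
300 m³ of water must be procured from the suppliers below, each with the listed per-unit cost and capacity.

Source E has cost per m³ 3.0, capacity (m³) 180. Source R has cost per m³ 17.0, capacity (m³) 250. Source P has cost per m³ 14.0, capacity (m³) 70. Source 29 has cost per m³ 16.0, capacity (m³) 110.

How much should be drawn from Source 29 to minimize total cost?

Fill from the cheapest supplier first.
Source E at 3.0: take all 180 m³ → 120 still needed.
Source P (14.0): use full 70 → 50 m³ to go.
Source 29 at 16.0: take 50 of its 110 → requirement met.
Source R: unused.

50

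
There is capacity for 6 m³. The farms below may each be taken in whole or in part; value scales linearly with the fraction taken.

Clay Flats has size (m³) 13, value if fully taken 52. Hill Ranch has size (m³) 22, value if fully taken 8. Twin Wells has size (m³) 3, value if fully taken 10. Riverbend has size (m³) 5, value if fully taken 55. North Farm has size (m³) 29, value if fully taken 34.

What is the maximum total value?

Rank by value-to-size ratio: Riverbend 55/5≈11, Clay Flats 52/13≈4, Twin Wells 10/3≈3.33, North Farm 34/29≈1.17, Hill Ranch 8/22≈0.364.
Riverbend: take in full, 5 m³ for value 55 — 1 left.
1 m³ left: a 1/13 share of Clay Flats gives 52×1/13 = 4.
Total value = 59.

59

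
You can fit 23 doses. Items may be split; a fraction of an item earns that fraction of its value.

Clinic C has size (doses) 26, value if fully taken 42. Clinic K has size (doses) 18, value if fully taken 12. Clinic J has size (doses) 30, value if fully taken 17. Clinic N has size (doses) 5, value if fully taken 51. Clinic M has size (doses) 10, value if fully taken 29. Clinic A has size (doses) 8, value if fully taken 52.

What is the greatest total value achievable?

Sort by value density: Clinic N 51/5≈10.2, Clinic A 52/8≈6.5, Clinic M 29/10≈2.9, Clinic C 42/26≈1.62, Clinic K 12/18≈0.667, Clinic J 17/30≈0.567.
Clinic N: take in full, 5 doses for value 51 ; 18 left.
All 8 doses of Clinic A fit (value 52) ; 10 remain.
Clinic M: take in full, 10 doses for value 29 ; 0 left.
Total value = 132.

132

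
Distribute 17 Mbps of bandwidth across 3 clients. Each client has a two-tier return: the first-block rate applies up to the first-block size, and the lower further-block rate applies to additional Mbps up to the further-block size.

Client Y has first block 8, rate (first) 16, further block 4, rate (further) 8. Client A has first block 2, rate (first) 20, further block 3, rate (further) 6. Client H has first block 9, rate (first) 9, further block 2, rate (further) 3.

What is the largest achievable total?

Rank every tier by rate: Client A/T1 20 > Client Y/T1 16 > Client H/T1 9 > Client Y/T2 8 > Client A/T2 6 > Client H/T2 3.
Client A T1 at 20: fill all 2 ; 15 left.
Client Y/T1 (16): +8 ; 7 left.
Client H/T1: +7 of 9 at 9; pool empty.
Total = 20×2 + 16×8 + 9×7 = 231.

231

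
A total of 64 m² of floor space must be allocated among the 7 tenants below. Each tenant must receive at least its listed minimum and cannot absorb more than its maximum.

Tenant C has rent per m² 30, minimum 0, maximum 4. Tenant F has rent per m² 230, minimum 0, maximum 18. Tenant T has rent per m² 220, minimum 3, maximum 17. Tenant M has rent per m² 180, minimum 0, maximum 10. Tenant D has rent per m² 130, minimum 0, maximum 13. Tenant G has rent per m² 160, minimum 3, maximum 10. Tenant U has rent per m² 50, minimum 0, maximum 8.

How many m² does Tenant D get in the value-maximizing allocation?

9

Meeting every minimum uses 0+0+3+0+0+3+0 = 6 m², leaving 58.
Highest rent per m² first: Tenant F 230 > Tenant T 220 > Tenant M 180 > Tenant G 160 > Tenant D 130 > Tenant U 50 > Tenant C 30.
Tenant F takes 18 more to reach its cap of 18 — 40 left.
Give Tenant T 14 more to hit its cap of 17 — 26 left.
Give Tenant M 10 more to hit its cap of 10 — 16 left.
Tenant G takes 7 more to reach its cap of 10 — 9 left.
Tenant D: +9 (room for 13) → 9. Pool exhausted.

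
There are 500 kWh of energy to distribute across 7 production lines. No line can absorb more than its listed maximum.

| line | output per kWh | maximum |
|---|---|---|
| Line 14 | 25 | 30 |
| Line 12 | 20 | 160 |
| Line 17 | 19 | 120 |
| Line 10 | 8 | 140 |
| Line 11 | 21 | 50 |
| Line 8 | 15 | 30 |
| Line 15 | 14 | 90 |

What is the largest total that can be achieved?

9150

Order the production lines by output per kWh: Line 14 25 > Line 11 21 > Line 12 20 > Line 17 19 > Line 8 15 > Line 15 14 > Line 10 8.
Line 14: +30 to 30 (cap) — 470 left.
Line 11 takes 50 to reach its cap of 50 — 420 left.
Line 12: +160 to 160 (cap) — 260 left.
Line 17 takes 120 to reach its cap of 120 — 140 left.
Line 8: +30 to 30 (cap) — 110 left.
Line 15 takes 90 to reach its cap of 90 — 20 left.
Line 10: +20 (room for 140) → 20. Pool exhausted.
Total = 25×30 + 20×160 + 19×120 + 8×20 + 21×50 + 15×30 + 14×90 = 9150.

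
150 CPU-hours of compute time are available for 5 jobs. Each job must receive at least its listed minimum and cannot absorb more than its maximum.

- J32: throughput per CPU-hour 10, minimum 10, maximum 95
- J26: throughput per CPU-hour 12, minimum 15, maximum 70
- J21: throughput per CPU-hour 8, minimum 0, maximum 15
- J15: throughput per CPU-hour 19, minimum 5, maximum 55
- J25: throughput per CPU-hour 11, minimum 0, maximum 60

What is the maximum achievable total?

2150

Meeting every minimum uses 10+15+0+5+0 = 30 CPU-hours, leaving 120.
Highest throughput per CPU-hour first: J15 19 > J26 12 > J25 11 > J32 10 > J21 8.
J15 takes 50 more to reach its cap of 55 ; 70 left.
Give J26 55 more to hit its cap of 70 ; 15 left.
Only 15 left; J25 takes them to reach 15.
Total = 10×10 + 12×70 + 19×55 + 11×15 = 2150.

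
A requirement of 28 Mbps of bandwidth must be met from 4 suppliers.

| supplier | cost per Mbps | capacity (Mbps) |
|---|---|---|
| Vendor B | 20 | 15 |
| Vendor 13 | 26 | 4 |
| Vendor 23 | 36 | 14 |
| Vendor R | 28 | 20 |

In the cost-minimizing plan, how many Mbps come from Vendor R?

9

Fill from the cheapest supplier first.
Take 15 from Vendor B at 20 ; need 13 more.
Vendor 13 at 26: take all 4 Mbps ; 9 still needed.
Take 9 from Vendor R at 28 to finish.
Vendor 23: unused.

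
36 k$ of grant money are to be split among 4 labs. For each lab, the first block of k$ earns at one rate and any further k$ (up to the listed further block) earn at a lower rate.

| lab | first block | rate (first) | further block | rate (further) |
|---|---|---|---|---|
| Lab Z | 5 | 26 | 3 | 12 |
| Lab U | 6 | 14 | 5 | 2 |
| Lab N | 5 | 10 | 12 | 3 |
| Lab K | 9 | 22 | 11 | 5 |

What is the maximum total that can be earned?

538

Treat each block as its own option and order by rate: Lab Z/T1 26 > Lab K/T1 22 > Lab U/T1 14 > Lab Z/T2 12 > Lab N/T1 10 > Lab K/T2 5 > Lab N/T2 3 > Lab U/T2 2.
Lab Z/T1 (26): +5 — 31 left.
Fill Lab K T1 block (9 at 22) — 22 left.
Lab U/T1 (14): +6 — 16 left.
Fill Lab Z T2 block (3 at 12) — 13 left.
Lab N T1 at 10: fill all 5 — 8 left.
Lab K T2 at 5: only 8 left, fill 8.
Total = 26×5 + 22×9 + 14×6 + 12×3 + 10×5 + 5×8 = 538.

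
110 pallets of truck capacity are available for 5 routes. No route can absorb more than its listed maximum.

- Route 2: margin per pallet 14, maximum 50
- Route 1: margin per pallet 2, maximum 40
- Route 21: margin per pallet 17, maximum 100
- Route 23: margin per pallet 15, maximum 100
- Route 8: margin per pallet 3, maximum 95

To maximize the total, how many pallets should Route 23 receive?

10

Highest margin per pallet first: Route 21 17 > Route 23 15 > Route 2 14 > Route 8 3 > Route 1 2.
Route 21 takes 100 to reach its cap of 100 → 10 left.
Only 10 left; Route 23 takes them to reach 10.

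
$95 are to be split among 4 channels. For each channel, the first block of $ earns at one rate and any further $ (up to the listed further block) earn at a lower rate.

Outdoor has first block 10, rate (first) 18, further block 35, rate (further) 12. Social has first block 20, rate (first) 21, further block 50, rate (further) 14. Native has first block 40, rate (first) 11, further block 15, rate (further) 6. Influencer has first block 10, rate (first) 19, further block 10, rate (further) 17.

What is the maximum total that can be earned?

1590

Rank every tier by rate: Social/T1 21 > Influencer/T1 19 > Outdoor/T1 18 > Influencer/T2 17 > Social/T2 14 > Outdoor/T2 12 > Native/T1 11 > Native/T2 6.
Social T1 at 21: fill all 20 — 75 left.
Influencer/T1 (19): +10 — 65 left.
Fill Outdoor T1 block (10 at 18) — 55 left.
Fill Influencer T2 block (10 at 17) — 45 left.
Social/T2: +45 of 50 at 14; pool empty.
Total = 21×20 + 19×10 + 18×10 + 17×10 + 14×45 = 1590.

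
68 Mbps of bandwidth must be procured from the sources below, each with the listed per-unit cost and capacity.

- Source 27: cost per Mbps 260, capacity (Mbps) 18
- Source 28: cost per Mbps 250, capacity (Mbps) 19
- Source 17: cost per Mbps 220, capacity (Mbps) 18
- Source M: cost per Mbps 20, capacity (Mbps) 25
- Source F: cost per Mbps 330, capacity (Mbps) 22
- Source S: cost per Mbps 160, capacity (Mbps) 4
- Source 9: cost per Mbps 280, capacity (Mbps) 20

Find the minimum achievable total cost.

10370

Cheapest first:
Take 25 from Source M at 20 — need 43 more.
Source S (160): use full 4 — 39 Mbps to go.
Take 18 from Source 17 at 220 — need 21 more.
Take 19 from Source 28 at 250 — need 2 more.
Source 27 (260): take the remaining 2 — done.
Source 9, Source F: unused.
Cost = 25×20 + 4×160 + 18×220 + 19×250 + 2×260 = 10370.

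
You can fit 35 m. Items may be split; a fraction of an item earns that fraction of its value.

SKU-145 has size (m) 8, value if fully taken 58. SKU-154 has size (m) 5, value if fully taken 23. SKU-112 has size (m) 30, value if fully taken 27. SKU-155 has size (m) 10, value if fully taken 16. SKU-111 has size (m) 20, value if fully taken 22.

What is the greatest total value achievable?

110.2

Rank by value-to-size ratio: SKU-145 58/8≈7.25, SKU-154 23/5≈4.6, SKU-155 16/10≈1.6, SKU-111 22/20≈1.1, SKU-112 27/30≈0.9.
All 8 m of SKU-145 fit (value 58) — 27 remain.
All 5 m of SKU-154 fit (value 23) — 22 remain.
All 10 m of SKU-155 fit (value 16) — 12 remain.
Only 12 m remain; take 12/20 of SKU-111 for value 22×12/20 = 13.2.
Total value = 110.2.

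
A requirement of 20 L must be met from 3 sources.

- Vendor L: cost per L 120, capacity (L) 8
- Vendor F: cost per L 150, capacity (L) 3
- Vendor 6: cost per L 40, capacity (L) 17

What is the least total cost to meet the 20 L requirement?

Use sources in increasing cost order.
Vendor 6 (40): use full 17 ; 3 L to go.
Take 3 from Vendor L at 120 to finish.
Vendor F: unused.
Cost = 17×40 + 3×120 = 1040.

1040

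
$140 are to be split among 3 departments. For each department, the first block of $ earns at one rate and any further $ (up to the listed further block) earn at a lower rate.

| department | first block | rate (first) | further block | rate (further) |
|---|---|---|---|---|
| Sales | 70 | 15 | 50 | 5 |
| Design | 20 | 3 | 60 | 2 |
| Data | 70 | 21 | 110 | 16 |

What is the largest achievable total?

Rank every tier by rate: Data/tier1 21 > Data/tier2 16 > Sales/tier1 15 > Sales/tier2 5 > Design/tier1 3 > Design/tier2 2.
Fill Data tier1 block (70 at 21) → 70 left.
Data tier2 at 16: only 70 left, fill 70.
Total = 21×70 + 16×70 = 2590.

2590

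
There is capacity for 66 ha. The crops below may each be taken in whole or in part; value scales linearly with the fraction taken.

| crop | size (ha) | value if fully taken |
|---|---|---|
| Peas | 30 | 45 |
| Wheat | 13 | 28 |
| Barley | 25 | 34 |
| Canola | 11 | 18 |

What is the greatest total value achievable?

107.32

Best value per unit of size first: Wheat 28/13≈2.15, Canola 18/11≈1.64, Peas 45/30≈1.5, Barley 34/25≈1.36.
Take all of Wheat (13 ha, value 28) — 53 ha left.
Canola: take in full, 11 ha for value 18 — 42 left.
Take all of Peas (30 ha, value 45) — 12 ha left.
Fill the last 12 ha with part of Barley: 12/25 of it earns 16.32.
Total value = 107.32.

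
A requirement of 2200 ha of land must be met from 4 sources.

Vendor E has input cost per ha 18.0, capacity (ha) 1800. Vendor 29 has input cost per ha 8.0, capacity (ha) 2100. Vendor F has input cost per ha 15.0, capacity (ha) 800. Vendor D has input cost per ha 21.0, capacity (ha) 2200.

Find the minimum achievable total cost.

Fill from the cheapest source first.
Take 2100 from Vendor 29 at 8.0 ; need 100 more.
Vendor F (15.0): take the remaining 100 ; done.
Vendor E, Vendor D: unused.
Cost = 2100×8.0 + 100×15.0 = 18300.

18300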